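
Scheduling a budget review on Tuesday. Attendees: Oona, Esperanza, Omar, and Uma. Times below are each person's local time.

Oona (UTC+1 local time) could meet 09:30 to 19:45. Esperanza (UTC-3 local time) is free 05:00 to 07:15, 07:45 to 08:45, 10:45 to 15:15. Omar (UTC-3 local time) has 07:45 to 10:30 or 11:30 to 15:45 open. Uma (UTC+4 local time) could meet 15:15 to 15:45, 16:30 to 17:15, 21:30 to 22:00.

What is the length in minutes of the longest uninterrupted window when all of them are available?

30

Oona in UTC: 08:30-18:45 (subtract 1h to convert from UTC+1).
Esperanza in UTC: 08:00-10:15, 10:45-11:45, 13:45-18:15 (add 3h to convert from UTC-3).
Omar in UTC: 10:45-13:30, 14:30-18:45 (add 3h to convert from UTC-3).
Uma in UTC: 11:15-11:45, 12:30-13:15, 17:30-18:00 (subtract 4h to convert from UTC+4).
Oona ∩ Esperanza: 08:30-10:15, 10:45-11:45, 13:45-18:15.
Oona ∩ Esperanza ∩ Omar: 10:45-11:45, 14:30-18:15.
Oona ∩ Esperanza ∩ Omar ∩ Uma: 11:15-11:45, 17:30-18:00.
So the common availability across everyone is 11:15-11:45, 17:30-18:00.
The longest is 11:15-11:45 at 30 minutes.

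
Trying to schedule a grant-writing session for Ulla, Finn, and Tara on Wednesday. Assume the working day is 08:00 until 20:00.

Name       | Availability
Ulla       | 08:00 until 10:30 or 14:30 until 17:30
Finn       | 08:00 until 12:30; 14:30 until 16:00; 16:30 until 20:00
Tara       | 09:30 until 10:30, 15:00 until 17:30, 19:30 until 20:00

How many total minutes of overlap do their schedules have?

Ulla ∩ Finn: 08:00-10:30, 14:30-16:00, 16:30-17:30.
Ulla ∩ Finn ∩ Tara: 09:30-10:30, 15:00-16:00, 16:30-17:30.
Summing the common windows: 60 + 60 + 60 = 180 minutes.

180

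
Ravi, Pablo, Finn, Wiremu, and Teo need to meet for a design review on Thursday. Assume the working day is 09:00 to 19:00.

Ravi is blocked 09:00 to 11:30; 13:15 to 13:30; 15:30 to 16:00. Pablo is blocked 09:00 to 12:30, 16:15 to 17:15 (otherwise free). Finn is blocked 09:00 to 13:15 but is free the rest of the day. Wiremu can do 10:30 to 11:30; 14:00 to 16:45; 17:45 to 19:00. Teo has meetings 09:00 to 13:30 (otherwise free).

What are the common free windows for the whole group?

14:00-15:30, 16:00-16:15, 17:45-19:00

Ravi free: 11:30-13:15, 13:30-15:30, 16:00-19:00 (invert busy blocks within the working day).
Pablo free: 12:30-16:15, 17:15-19:00 (invert busy blocks within the working day).
Finn free: 13:15-19:00 (invert busy blocks within the working day).
Wiremu free: 10:30-11:30, 14:00-16:45, 17:45-19:00.
Teo free: 13:30-19:00 (invert busy blocks within the working day).
Ravi ∩ Pablo: 12:30-13:15, 13:30-15:30, 16:00-16:15, 17:15-19:00.
Ravi ∩ Pablo ∩ Finn: 13:30-15:30, 16:00-16:15, 17:15-19:00.
Ravi ∩ Pablo ∩ Finn ∩ Wiremu: 14:00-15:30, 16:00-16:15, 17:45-19:00.
Ravi ∩ Pablo ∩ Finn ∩ Wiremu ∩ Teo: 14:00-15:30, 16:00-16:15, 17:45-19:00.
Those are the intersection windows.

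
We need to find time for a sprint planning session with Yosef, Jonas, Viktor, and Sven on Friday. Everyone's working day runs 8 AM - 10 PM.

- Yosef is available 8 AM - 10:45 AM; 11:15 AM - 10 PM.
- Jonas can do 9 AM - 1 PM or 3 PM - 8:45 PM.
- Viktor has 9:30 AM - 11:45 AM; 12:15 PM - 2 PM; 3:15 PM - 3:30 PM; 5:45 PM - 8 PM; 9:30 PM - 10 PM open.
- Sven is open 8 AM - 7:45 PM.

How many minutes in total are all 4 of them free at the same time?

Yosef ∩ Jonas: 09:00-10:45, 11:15-13:00, 15:00-20:45.
Yosef ∩ Jonas ∩ Viktor: 09:30-10:45, 11:15-11:45, 12:15-13:00, 15:15-15:30, 17:45-20:00.
Yosef ∩ Jonas ∩ Viktor ∩ Sven: 09:30-10:45, 11:15-11:45, 12:15-13:00, 15:15-15:30, 17:45-19:45.
Those are the intersection windows.
Summing the common windows: 75 + 30 + 45 + 15 + 120 = 285 minutes.

285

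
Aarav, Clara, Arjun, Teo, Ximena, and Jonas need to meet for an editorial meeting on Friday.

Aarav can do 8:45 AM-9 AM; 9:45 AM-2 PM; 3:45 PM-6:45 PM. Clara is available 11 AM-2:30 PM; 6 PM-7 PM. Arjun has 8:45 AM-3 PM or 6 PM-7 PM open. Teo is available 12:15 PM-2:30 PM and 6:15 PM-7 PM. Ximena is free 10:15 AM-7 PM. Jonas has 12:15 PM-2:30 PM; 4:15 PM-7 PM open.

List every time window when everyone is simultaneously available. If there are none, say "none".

Aarav ∩ Clara: 11:00-14:00, 18:00-18:45.
Aarav ∩ Clara ∩ Arjun: 11:00-14:00, 18:00-18:45.
Aarav ∩ Clara ∩ Arjun ∩ Teo: 12:15-14:00, 18:15-18:45.
Aarav ∩ Clara ∩ Arjun ∩ Teo ∩ Ximena: 12:15-14:00, 18:15-18:45.
Aarav ∩ Clara ∩ Arjun ∩ Teo ∩ Ximena ∩ Jonas: 12:15-14:00, 18:15-18:45.

12:15-14:00, 18:15-18:45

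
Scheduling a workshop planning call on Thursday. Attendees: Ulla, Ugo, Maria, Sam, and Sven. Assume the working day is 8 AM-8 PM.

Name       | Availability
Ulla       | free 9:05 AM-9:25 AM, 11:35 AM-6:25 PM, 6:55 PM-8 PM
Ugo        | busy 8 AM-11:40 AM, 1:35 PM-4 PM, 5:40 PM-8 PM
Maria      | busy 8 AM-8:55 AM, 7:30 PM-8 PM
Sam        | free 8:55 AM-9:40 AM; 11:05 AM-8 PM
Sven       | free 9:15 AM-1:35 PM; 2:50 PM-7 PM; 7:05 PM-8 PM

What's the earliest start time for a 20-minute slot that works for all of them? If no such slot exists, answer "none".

11:40

Ulla free: 09:05-09:25, 11:35-18:25, 18:55-20:00.
Ugo free: 11:40-13:35, 16:00-17:40 (invert busy blocks within the working day).
Maria free: 08:55-19:30 (invert busy blocks within the working day).
Sam free: 08:55-09:40, 11:05-20:00.
Sven free: 09:15-13:35, 14:50-19:00, 19:05-20:00.
Ulla ∩ Ugo: 11:40-13:35, 16:00-17:40.
Ulla ∩ Ugo ∩ Maria: 11:40-13:35, 16:00-17:40.
Ulla ∩ Ugo ∩ Maria ∩ Sam: 11:40-13:35, 16:00-17:40.
Ulla ∩ Ugo ∩ Maria ∩ Sam ∩ Sven: 11:40-13:35, 16:00-17:40.
The first common window of at least 20 minutes is 11:40-13:35, so the earliest start is 11:40.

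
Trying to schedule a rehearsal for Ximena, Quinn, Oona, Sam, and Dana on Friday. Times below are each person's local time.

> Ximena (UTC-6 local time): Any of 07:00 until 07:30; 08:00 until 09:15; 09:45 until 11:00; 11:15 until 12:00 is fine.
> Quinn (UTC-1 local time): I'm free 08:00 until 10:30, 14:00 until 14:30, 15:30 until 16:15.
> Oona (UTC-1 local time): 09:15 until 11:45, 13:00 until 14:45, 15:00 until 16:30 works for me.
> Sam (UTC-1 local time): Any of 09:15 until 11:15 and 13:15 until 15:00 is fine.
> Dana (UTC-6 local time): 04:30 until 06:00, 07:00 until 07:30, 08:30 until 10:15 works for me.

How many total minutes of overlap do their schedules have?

Ximena in UTC: 13:00-13:30, 14:00-15:15, 15:45-17:00, 17:15-18:00 (add 6h to convert from UTC-6).
Quinn in UTC: 09:00-11:30, 15:00-15:30, 16:30-17:15 (add 1h to convert from UTC-1).
Oona in UTC: 10:15-12:45, 14:00-15:45, 16:00-17:30 (add 1h to convert from UTC-1).
Sam in UTC: 10:15-12:15, 14:15-16:00 (add 1h to convert from UTC-1).
Dana in UTC: 10:30-12:00, 13:00-13:30, 14:30-16:15 (add 6h to convert from UTC-6).
Ximena ∩ Quinn: 15:00-15:15, 16:30-17:00.
Ximena ∩ Quinn ∩ Oona: 15:00-15:15, 16:30-17:00.
Ximena ∩ Quinn ∩ Oona ∩ Sam: 15:00-15:15.
Ximena ∩ Quinn ∩ Oona ∩ Sam ∩ Dana: 15:00-15:15.
Those are the intersection windows.
That's a single block of 15 minutes.

15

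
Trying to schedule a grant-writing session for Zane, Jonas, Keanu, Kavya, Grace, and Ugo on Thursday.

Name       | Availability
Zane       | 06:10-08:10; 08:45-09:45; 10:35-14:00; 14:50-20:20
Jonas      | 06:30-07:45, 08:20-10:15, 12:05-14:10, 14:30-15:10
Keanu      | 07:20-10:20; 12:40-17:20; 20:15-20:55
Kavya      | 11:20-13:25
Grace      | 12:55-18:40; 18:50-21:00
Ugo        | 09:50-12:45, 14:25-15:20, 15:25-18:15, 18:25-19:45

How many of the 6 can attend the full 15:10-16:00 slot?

3

Zane, Keanu, and Grace can make the full 15:10-16:00 slot — that's 3.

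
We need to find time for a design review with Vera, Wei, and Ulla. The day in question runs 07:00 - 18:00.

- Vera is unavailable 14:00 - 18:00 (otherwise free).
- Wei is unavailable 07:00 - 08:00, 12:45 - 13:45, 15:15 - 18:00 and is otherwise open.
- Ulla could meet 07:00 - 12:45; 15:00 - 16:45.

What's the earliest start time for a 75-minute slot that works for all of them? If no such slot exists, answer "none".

Vera free: 07:00-14:00 (invert busy blocks within the working day).
Wei free: 08:00-12:45, 13:45-15:15 (invert busy blocks within the working day).
Ulla free: 07:00-12:45, 15:00-16:45.
Vera ∩ Wei: 08:00-12:45, 13:45-14:00.
Vera ∩ Wei ∩ Ulla: 08:00-12:45.
The first common window of at least 75 minutes is 08:00-12:45, so the earliest start is 08:00.

08:00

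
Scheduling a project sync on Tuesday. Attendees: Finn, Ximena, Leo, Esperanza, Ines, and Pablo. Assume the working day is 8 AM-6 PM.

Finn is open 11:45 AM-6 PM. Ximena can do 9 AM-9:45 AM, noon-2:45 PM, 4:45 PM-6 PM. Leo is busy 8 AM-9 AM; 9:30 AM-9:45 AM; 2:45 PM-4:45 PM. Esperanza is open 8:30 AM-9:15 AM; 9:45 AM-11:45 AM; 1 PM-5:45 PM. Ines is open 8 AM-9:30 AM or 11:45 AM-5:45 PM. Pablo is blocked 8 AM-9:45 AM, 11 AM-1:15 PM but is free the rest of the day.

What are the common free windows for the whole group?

Finn free: 11:45-18:00.
Ximena free: 09:00-09:45, 12:00-14:45, 16:45-18:00.
Leo free: 09:00-09:30, 09:45-14:45, 16:45-18:00 (invert busy blocks within the working day).
Esperanza free: 08:30-09:15, 09:45-11:45, 13:00-17:45.
Ines free: 08:00-09:30, 11:45-17:45.
Pablo free: 09:45-11:00, 13:15-18:00 (invert busy blocks within the working day).
Finn ∩ Ximena: 12:00-14:45, 16:45-18:00.
Finn ∩ Ximena ∩ Leo: 12:00-14:45, 16:45-18:00.
Finn ∩ Ximena ∩ Leo ∩ Esperanza: 13:00-14:45, 16:45-17:45.
Finn ∩ Ximena ∩ Leo ∩ Esperanza ∩ Ines: 13:00-14:45, 16:45-17:45.
Finn ∩ Ximena ∩ Leo ∩ Esperanza ∩ Ines ∩ Pablo: 13:15-14:45, 16:45-17:45.
Those are the intersection windows.

13:15-14:45, 16:45-17:45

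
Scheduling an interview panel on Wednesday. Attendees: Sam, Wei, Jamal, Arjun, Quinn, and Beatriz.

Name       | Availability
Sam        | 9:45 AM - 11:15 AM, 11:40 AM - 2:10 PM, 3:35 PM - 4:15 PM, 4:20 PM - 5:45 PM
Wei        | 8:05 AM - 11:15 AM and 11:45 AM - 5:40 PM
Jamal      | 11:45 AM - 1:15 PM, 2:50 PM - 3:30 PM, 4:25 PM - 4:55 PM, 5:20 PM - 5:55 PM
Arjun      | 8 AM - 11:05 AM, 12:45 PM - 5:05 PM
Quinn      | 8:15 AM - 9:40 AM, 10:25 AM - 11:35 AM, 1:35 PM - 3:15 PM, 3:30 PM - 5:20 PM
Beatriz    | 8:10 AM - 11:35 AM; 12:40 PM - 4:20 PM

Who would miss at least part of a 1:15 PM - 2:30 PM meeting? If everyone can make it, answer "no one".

Sam: not fully free for 13:15-14:30. Wei: free for 13:15-14:30. Jamal: not fully free for 13:15-14:30. Arjun: free for 13:15-14:30. Quinn: not fully free for 13:15-14:30. Beatriz: free for 13:15-14:30.

Jamal, Quinn, Sam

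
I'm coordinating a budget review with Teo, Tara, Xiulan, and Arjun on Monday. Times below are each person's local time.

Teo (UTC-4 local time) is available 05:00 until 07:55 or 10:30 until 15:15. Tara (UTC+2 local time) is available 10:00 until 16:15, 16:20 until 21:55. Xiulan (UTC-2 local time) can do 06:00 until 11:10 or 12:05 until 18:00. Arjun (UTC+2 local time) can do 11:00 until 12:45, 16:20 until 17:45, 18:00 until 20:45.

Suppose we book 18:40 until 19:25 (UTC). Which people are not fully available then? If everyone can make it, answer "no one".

Arjun, Teo

Teo in UTC: 09:00-11:55, 14:30-19:15 (add 4h to convert from UTC-4).
Tara in UTC: 08:00-14:15, 14:20-19:55 (subtract 2h to convert from UTC+2).
Xiulan in UTC: 08:00-13:10, 14:05-20:00 (add 2h to convert from UTC-2).
Arjun in UTC: 09:00-10:45, 14:20-15:45, 16:00-18:45 (subtract 2h to convert from UTC+2).
Teo: not fully free for 18:40-19:25. Tara: free for 18:40-19:25. Xiulan: free for 18:40-19:25. Arjun: not fully free for 18:40-19:25.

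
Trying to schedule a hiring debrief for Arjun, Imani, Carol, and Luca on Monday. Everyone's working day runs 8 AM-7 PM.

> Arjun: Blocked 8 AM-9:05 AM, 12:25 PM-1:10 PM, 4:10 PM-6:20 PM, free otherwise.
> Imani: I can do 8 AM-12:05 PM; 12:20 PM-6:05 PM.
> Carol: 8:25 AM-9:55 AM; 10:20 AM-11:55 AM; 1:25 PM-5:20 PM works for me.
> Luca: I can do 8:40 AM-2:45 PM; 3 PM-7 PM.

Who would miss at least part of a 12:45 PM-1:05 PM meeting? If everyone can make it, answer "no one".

Arjun free: 09:05-12:25, 13:10-16:10, 18:20-19:00 (invert busy blocks within the working day).
Imani free: 08:00-12:05, 12:20-18:05.
Carol free: 08:25-09:55, 10:20-11:55, 13:25-17:20.
Luca free: 08:40-14:45, 15:00-19:00.
Arjun: not fully free for 12:45-13:05. Imani: free for 12:45-13:05. Carol: not fully free for 12:45-13:05. Luca: free for 12:45-13:05.

Arjun, Carol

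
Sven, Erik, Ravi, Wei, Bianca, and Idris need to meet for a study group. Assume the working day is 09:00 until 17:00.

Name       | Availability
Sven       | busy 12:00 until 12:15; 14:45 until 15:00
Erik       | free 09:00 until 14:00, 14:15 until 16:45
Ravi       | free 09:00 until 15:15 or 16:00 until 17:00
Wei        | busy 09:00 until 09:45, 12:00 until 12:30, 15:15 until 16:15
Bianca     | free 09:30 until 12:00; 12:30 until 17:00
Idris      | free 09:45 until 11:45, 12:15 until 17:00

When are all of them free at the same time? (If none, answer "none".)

Sven free: 09:00-12:00, 12:15-14:45, 15:00-17:00 (invert busy blocks within the working day).
Erik free: 09:00-14:00, 14:15-16:45.
Ravi free: 09:00-15:15, 16:00-17:00.
Wei free: 09:45-12:00, 12:30-15:15, 16:15-17:00 (invert busy blocks within the working day).
Bianca free: 09:30-12:00, 12:30-17:00.
Idris free: 09:45-11:45, 12:15-17:00.
Sven ∩ Erik: 09:00-12:00, 12:15-14:00, 14:15-14:45, 15:00-16:45.
Sven ∩ Erik ∩ Ravi: 09:00-12:00, 12:15-14:00, 14:15-14:45, 15:00-15:15, 16:00-16:45.
Sven ∩ Erik ∩ Ravi ∩ Wei: 09:45-12:00, 12:30-14:00, 14:15-14:45, 15:00-15:15, 16:15-16:45.
Sven ∩ Erik ∩ Ravi ∩ Wei ∩ Bianca: 09:45-12:00, 12:30-14:00, 14:15-14:45, 15:00-15:15, 16:15-16:45.
Sven ∩ Erik ∩ Ravi ∩ Wei ∩ Bianca ∩ Idris: 09:45-11:45, 12:30-14:00, 14:15-14:45, 15:00-15:15, 16:15-16:45.
Those are the intersection windows.

09:45-11:45, 12:30-14:00, 14:15-14:45, 15:00-15:15, 16:15-16:45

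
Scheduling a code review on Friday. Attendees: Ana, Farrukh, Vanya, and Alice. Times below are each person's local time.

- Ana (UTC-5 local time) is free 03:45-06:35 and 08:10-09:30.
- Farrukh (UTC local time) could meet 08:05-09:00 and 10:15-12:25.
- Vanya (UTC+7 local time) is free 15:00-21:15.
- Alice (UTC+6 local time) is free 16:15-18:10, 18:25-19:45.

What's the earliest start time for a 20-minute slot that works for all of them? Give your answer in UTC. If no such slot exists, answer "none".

Ana in UTC: 08:45-11:35, 13:10-14:30 (add 5h to convert from UTC-5).
Farrukh in UTC: 08:05-09:00, 10:15-12:25.
Vanya in UTC: 08:00-14:15 (subtract 7h to convert from UTC+7).
Alice in UTC: 10:15-12:10, 12:25-13:45 (subtract 6h to convert from UTC+6).
Ana ∩ Farrukh: 08:45-09:00, 10:15-11:35.
Ana ∩ Farrukh ∩ Vanya: 08:45-09:00, 10:15-11:35.
Ana ∩ Farrukh ∩ Vanya ∩ Alice: 10:15-11:35.
The first common window of at least 20 minutes is 10:15-11:35, so the earliest start is 10:15.

10:15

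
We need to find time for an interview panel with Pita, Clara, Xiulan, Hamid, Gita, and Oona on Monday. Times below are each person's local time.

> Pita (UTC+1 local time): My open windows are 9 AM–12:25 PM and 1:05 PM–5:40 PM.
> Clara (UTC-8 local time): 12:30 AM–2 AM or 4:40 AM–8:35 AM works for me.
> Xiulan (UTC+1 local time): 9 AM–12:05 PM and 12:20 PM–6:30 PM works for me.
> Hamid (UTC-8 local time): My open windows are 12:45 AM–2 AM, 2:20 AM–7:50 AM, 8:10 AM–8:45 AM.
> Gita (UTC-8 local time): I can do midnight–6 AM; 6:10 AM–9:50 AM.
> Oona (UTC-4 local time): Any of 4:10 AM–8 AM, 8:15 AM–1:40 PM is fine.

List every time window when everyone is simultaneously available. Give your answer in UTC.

Pita in UTC: 08:00-11:25, 12:05-16:40 (subtract 1h to convert from UTC+1).
Clara in UTC: 08:30-10:00, 12:40-16:35 (add 8h to convert from UTC-8).
Xiulan in UTC: 08:00-11:05, 11:20-17:30 (subtract 1h to convert from UTC+1).
Hamid in UTC: 08:45-10:00, 10:20-15:50, 16:10-16:45 (add 8h to convert from UTC-8).
Gita in UTC: 08:00-14:00, 14:10-17:50 (add 8h to convert from UTC-8).
Oona in UTC: 08:10-12:00, 12:15-17:40 (add 4h to convert from UTC-4).
Pita ∩ Clara: 08:30-10:00, 12:40-16:35.
Pita ∩ Clara ∩ Xiulan: 08:30-10:00, 12:40-16:35.
Pita ∩ Clara ∩ Xiulan ∩ Hamid: 08:45-10:00, 12:40-15:50, 16:10-16:35.
Pita ∩ Clara ∩ Xiulan ∩ Hamid ∩ Gita: 08:45-10:00, 12:40-14:00, 14:10-15:50, 16:10-16:35.
Pita ∩ Clara ∩ Xiulan ∩ Hamid ∩ Gita ∩ Oona: 08:45-10:00, 12:40-14:00, 14:10-15:50, 16:10-16:35.
Those are the intersection windows.

08:45-10:00, 12:40-14:00, 14:10-15:50, 16:10-16:35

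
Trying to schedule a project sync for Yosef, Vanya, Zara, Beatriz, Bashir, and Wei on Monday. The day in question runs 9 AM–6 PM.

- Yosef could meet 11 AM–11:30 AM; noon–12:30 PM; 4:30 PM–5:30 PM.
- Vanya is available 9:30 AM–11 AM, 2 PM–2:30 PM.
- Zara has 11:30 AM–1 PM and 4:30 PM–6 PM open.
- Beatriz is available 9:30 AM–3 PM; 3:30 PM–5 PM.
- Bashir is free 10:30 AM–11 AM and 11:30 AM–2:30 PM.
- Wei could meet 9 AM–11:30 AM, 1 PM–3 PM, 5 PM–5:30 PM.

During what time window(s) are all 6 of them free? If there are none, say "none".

Yosef ∩ Vanya: ∅.
Yosef ∩ Vanya ∩ Zara: ∅.
Yosef ∩ Vanya ∩ Zara ∩ Beatriz: ∅.
Yosef ∩ Vanya ∩ Zara ∩ Beatriz ∩ Bashir: ∅.
Yosef ∩ Vanya ∩ Zara ∩ Beatriz ∩ Bashir ∩ Wei: ∅.
There is no time when everyone is free.

none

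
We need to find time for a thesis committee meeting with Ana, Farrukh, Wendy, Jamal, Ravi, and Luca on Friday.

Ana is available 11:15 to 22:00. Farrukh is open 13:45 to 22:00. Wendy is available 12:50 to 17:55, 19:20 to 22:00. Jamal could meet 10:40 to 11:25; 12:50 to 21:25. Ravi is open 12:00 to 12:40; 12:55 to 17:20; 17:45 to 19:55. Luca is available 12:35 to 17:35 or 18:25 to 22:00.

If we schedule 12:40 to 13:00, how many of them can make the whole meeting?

Ana and Luca can make the full 12:40-13:00 slot — that's 2.

2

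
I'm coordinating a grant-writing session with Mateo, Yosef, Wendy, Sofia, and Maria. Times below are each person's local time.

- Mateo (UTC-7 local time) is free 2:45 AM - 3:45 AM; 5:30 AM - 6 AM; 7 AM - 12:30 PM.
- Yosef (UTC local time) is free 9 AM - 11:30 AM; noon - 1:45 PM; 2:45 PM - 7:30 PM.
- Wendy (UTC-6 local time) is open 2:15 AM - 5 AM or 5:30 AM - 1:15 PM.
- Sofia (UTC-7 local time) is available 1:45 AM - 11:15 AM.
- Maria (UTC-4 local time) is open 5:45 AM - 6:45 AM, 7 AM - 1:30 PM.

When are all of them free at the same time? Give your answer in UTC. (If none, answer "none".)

Mateo in UTC: 09:45-10:45, 12:30-13:00, 14:00-19:30 (add 7h to convert from UTC-7).
Yosef in UTC: 09:00-11:30, 12:00-13:45, 14:45-19:30.
Wendy in UTC: 08:15-11:00, 11:30-19:15 (add 6h to convert from UTC-6).
Sofia in UTC: 08:45-18:15 (add 7h to convert from UTC-7).
Maria in UTC: 09:45-10:45, 11:00-17:30 (add 4h to convert from UTC-4).
Mateo ∩ Yosef: 09:45-10:45, 12:30-13:00, 14:45-19:30.
Mateo ∩ Yosef ∩ Wendy: 09:45-10:45, 12:30-13:00, 14:45-19:15.
Mateo ∩ Yosef ∩ Wendy ∩ Sofia: 09:45-10:45, 12:30-13:00, 14:45-18:15.
Mateo ∩ Yosef ∩ Wendy ∩ Sofia ∩ Maria: 09:45-10:45, 12:30-13:00, 14:45-17:30.
Those are the intersection windows.

09:45-10:45, 12:30-13:00, 14:45-17:30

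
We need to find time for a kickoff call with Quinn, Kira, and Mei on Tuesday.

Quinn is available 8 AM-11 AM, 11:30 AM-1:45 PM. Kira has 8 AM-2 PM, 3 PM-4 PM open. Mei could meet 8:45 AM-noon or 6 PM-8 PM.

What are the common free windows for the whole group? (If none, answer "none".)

Quinn ∩ Kira: 08:00-11:00, 11:30-13:45.
Quinn ∩ Kira ∩ Mei: 08:45-11:00, 11:30-12:00.

08:45-11:00, 11:30-12:00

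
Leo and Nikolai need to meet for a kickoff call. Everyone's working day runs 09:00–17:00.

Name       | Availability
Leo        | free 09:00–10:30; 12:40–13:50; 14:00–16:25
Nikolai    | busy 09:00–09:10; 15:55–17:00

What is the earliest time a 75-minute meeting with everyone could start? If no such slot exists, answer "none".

Leo free: 09:00-10:30, 12:40-13:50, 14:00-16:25.
Nikolai free: 09:10-15:55 (invert busy blocks within the working day).
Leo ∩ Nikolai: 09:10-10:30, 12:40-13:50, 14:00-15:55.
The first common window of at least 75 minutes is 09:10-10:30, so the earliest start is 09:10.

09:10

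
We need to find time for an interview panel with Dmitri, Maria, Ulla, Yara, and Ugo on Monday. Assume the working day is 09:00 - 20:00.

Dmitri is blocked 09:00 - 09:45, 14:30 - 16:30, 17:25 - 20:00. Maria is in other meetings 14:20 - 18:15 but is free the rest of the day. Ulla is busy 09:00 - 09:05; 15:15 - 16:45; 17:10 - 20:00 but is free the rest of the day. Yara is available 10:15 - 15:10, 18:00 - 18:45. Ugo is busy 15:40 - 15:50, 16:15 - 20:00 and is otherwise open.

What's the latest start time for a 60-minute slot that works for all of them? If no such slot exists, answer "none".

13:20

Dmitri free: 09:45-14:30, 16:30-17:25 (invert busy blocks within the working day).
Maria free: 09:00-14:20, 18:15-20:00 (invert busy blocks within the working day).
Ulla free: 09:05-15:15, 16:45-17:10 (invert busy blocks within the working day).
Yara free: 10:15-15:10, 18:00-18:45.
Ugo free: 09:00-15:40, 15:50-16:15 (invert busy blocks within the working day).
Dmitri ∩ Maria: 09:45-14:20.
Dmitri ∩ Maria ∩ Ulla: 09:45-14:20.
Dmitri ∩ Maria ∩ Ulla ∩ Yara: 10:15-14:20.
Dmitri ∩ Maria ∩ Ulla ∩ Yara ∩ Ugo: 10:15-14:20.
Those are the intersection windows.
The last common window of at least 60 minutes is 10:15-14:20; a 60-minute meeting can start as late as 13:20 and still end by 14:20.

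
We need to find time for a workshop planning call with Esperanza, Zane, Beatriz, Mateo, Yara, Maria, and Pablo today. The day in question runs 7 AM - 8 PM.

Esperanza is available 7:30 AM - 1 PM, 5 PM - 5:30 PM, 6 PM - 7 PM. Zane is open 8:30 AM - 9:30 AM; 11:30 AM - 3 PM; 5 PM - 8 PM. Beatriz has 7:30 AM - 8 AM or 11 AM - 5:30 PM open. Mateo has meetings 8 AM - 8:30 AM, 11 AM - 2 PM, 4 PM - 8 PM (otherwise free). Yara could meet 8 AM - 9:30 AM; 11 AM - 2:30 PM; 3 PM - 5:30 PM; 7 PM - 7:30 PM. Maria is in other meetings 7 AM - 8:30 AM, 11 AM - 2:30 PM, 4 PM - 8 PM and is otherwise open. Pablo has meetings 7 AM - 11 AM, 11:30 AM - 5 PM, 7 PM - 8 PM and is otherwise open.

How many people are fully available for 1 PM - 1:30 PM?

3

Esperanza free: 07:30-13:00, 17:00-17:30, 18:00-19:00.
Zane free: 08:30-09:30, 11:30-15:00, 17:00-20:00.
Beatriz free: 07:30-08:00, 11:00-17:30.
Mateo free: 07:00-08:00, 08:30-11:00, 14:00-16:00 (invert busy blocks within the working day).
Yara free: 08:00-09:30, 11:00-14:30, 15:00-17:30, 19:00-19:30.
Maria free: 08:30-11:00, 14:30-16:00 (invert busy blocks within the working day).
Pablo free: 11:00-11:30, 17:00-19:00 (invert busy blocks within the working day).
Zane, Beatriz, and Yara can make the full 13:00-13:30 slot — that's 3.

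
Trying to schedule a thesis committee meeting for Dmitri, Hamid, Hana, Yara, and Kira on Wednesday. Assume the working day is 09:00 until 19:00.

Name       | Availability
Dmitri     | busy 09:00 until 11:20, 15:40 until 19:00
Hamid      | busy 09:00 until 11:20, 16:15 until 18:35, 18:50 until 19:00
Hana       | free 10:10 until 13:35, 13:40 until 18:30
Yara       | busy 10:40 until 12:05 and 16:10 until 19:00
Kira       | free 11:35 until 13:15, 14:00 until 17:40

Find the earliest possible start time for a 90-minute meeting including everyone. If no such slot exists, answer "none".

Dmitri free: 11:20-15:40 (invert busy blocks within the working day).
Hamid free: 11:20-16:15, 18:35-18:50 (invert busy blocks within the working day).
Hana free: 10:10-13:35, 13:40-18:30.
Yara free: 09:00-10:40, 12:05-16:10 (invert busy blocks within the working day).
Kira free: 11:35-13:15, 14:00-17:40.
Dmitri ∩ Hamid: 11:20-15:40.
Dmitri ∩ Hamid ∩ Hana: 11:20-13:35, 13:40-15:40.
Dmitri ∩ Hamid ∩ Hana ∩ Yara: 12:05-13:35, 13:40-15:40.
Dmitri ∩ Hamid ∩ Hana ∩ Yara ∩ Kira: 12:05-13:15, 14:00-15:40.
The first common window of at least 90 minutes is 14:00-15:40, so the earliest start is 14:00.

14:00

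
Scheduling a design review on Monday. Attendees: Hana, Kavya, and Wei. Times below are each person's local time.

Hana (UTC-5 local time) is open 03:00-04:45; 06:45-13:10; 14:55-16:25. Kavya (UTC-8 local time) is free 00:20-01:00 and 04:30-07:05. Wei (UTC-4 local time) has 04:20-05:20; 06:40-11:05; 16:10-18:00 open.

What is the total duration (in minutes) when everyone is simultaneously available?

195

Hana in UTC: 08:00-09:45, 11:45-18:10, 19:55-21:25 (add 5h to convert from UTC-5).
Kavya in UTC: 08:20-09:00, 12:30-15:05 (add 8h to convert from UTC-8).
Wei in UTC: 08:20-09:20, 10:40-15:05, 20:10-22:00 (add 4h to convert from UTC-4).
Hana ∩ Kavya: 08:20-09:00, 12:30-15:05.
Hana ∩ Kavya ∩ Wei: 08:20-09:00, 12:30-15:05.
Summing the common windows: 40 + 155 = 195 minutes.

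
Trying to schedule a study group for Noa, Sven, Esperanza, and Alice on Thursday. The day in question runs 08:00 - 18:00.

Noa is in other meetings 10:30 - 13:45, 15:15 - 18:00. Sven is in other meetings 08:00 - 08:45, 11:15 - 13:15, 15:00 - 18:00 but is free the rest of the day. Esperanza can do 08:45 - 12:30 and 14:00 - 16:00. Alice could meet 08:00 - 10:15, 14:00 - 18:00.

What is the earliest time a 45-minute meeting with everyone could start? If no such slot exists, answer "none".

Noa free: 08:00-10:30, 13:45-15:15 (invert busy blocks within the working day).
Sven free: 08:45-11:15, 13:15-15:00 (invert busy blocks within the working day).
Esperanza free: 08:45-12:30, 14:00-16:00.
Alice free: 08:00-10:15, 14:00-18:00.
Noa ∩ Sven: 08:45-10:30, 13:45-15:00.
Noa ∩ Sven ∩ Esperanza: 08:45-10:30, 14:00-15:00.
Noa ∩ Sven ∩ Esperanza ∩ Alice: 08:45-10:15, 14:00-15:00.
So the common availability across everyone is 08:45-10:15, 14:00-15:00.
The first common window of at least 45 minutes is 08:45-10:15, so the earliest start is 08:45.

08:45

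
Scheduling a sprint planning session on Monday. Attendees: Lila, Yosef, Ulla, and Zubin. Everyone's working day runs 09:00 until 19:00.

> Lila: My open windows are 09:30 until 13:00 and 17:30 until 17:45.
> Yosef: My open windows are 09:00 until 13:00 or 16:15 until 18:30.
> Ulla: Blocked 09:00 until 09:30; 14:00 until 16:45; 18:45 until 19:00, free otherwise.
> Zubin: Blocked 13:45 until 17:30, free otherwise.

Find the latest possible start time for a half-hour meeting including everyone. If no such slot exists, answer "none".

12:30

Lila free: 09:30-13:00, 17:30-17:45.
Yosef free: 09:00-13:00, 16:15-18:30.
Ulla free: 09:30-14:00, 16:45-18:45 (invert busy blocks within the working day).
Zubin free: 09:00-13:45, 17:30-19:00 (invert busy blocks within the working day).
Lila ∩ Yosef: 09:30-13:00, 17:30-17:45.
Lila ∩ Yosef ∩ Ulla: 09:30-13:00, 17:30-17:45.
Lila ∩ Yosef ∩ Ulla ∩ Zubin: 09:30-13:00, 17:30-17:45.
Those are the intersection windows.
The last common window of at least 30 minutes is 09:30-13:00; a 30-minute meeting can start as late as 12:30 and still end by 13:00.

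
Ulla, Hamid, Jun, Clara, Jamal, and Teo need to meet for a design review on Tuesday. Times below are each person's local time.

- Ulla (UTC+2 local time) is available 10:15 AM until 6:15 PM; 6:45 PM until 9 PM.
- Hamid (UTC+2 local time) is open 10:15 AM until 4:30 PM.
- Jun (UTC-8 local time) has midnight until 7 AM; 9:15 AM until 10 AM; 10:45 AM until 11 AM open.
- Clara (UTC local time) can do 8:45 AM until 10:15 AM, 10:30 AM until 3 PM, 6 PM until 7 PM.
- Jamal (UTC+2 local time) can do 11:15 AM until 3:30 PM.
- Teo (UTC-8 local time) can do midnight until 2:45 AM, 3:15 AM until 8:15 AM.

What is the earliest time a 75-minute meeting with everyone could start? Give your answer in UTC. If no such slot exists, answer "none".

11:15

Ulla in UTC: 08:15-16:15, 16:45-19:00 (subtract 2h to convert from UTC+2).
Hamid in UTC: 08:15-14:30 (subtract 2h to convert from UTC+2).
Jun in UTC: 08:00-15:00, 17:15-18:00, 18:45-19:00 (add 8h to convert from UTC-8).
Clara in UTC: 08:45-10:15, 10:30-15:00, 18:00-19:00.
Jamal in UTC: 09:15-13:30 (subtract 2h to convert from UTC+2).
Teo in UTC: 08:00-10:45, 11:15-16:15 (add 8h to convert from UTC-8).
Ulla ∩ Hamid: 08:15-14:30.
Ulla ∩ Hamid ∩ Jun: 08:15-14:30.
Ulla ∩ Hamid ∩ Jun ∩ Clara: 08:45-10:15, 10:30-14:30.
Ulla ∩ Hamid ∩ Jun ∩ Clara ∩ Jamal: 09:15-10:15, 10:30-13:30.
Ulla ∩ Hamid ∩ Jun ∩ Clara ∩ Jamal ∩ Teo: 09:15-10:15, 10:30-10:45, 11:15-13:30.
The first common window of at least 75 minutes is 11:15-13:30, so the earliest start is 11:15.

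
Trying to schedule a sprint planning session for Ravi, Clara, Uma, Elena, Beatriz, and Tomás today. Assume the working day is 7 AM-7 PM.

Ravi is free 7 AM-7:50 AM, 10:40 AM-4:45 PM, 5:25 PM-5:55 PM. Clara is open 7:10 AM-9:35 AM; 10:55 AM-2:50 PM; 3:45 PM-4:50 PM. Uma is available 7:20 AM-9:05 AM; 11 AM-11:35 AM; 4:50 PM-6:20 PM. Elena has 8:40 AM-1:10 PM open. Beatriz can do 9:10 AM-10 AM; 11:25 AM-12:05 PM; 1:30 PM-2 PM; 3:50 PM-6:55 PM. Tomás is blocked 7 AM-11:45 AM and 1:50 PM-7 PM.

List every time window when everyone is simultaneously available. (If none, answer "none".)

none

Ravi free: 07:00-07:50, 10:40-16:45, 17:25-17:55.
Clara free: 07:10-09:35, 10:55-14:50, 15:45-16:50.
Uma free: 07:20-09:05, 11:00-11:35, 16:50-18:20.
Elena free: 08:40-13:10.
Beatriz free: 09:10-10:00, 11:25-12:05, 13:30-14:00, 15:50-18:55.
Tomás free: 11:45-13:50 (invert busy blocks within the working day).
Ravi ∩ Clara: 07:10-07:50, 10:55-14:50, 15:45-16:45.
Ravi ∩ Clara ∩ Uma: 07:20-07:50, 11:00-11:35.
Ravi ∩ Clara ∩ Uma ∩ Elena: 11:00-11:35.
Ravi ∩ Clara ∩ Uma ∩ Elena ∩ Beatriz: 11:25-11:35.
Ravi ∩ Clara ∩ Uma ∩ Elena ∩ Beatriz ∩ Tomás: ∅.
There is no time when everyone is free.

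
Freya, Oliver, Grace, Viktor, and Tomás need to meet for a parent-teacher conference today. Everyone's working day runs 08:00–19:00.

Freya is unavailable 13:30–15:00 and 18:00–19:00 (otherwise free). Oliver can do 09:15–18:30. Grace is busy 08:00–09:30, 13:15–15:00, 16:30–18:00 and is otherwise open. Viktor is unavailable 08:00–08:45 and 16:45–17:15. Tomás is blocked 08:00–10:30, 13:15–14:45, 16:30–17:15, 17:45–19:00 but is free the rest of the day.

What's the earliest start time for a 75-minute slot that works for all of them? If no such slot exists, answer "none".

Freya free: 08:00-13:30, 15:00-18:00 (invert busy blocks within the working day).
Oliver free: 09:15-18:30.
Grace free: 09:30-13:15, 15:00-16:30, 18:00-19:00 (invert busy blocks within the working day).
Viktor free: 08:45-16:45, 17:15-19:00 (invert busy blocks within the working day).
Tomás free: 10:30-13:15, 14:45-16:30, 17:15-17:45 (invert busy blocks within the working day).
Freya ∩ Oliver: 09:15-13:30, 15:00-18:00.
Freya ∩ Oliver ∩ Grace: 09:30-13:15, 15:00-16:30.
Freya ∩ Oliver ∩ Grace ∩ Viktor: 09:30-13:15, 15:00-16:30.
Freya ∩ Oliver ∩ Grace ∩ Viktor ∩ Tomás: 10:30-13:15, 15:00-16:30.
So the common availability across everyone is 10:30-13:15, 15:00-16:30.
The first common window of at least 75 minutes is 10:30-13:15, so the earliest start is 10:30.

10:30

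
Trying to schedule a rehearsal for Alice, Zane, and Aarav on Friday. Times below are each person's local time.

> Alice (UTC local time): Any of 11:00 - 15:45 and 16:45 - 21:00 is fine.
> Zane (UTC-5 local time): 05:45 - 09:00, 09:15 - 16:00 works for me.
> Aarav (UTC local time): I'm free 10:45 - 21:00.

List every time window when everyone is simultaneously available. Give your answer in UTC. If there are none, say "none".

11:00-14:00, 14:15-15:45, 16:45-21:00

Alice in UTC: 11:00-15:45, 16:45-21:00.
Zane in UTC: 10:45-14:00, 14:15-21:00 (add 5h to convert from UTC-5).
Aarav in UTC: 10:45-21:00.
Alice ∩ Zane: 11:00-14:00, 14:15-15:45, 16:45-21:00.
Alice ∩ Zane ∩ Aarav: 11:00-14:00, 14:15-15:45, 16:45-21:00.
So the common availability across everyone is 11:00-14:00, 14:15-15:45, 16:45-21:00.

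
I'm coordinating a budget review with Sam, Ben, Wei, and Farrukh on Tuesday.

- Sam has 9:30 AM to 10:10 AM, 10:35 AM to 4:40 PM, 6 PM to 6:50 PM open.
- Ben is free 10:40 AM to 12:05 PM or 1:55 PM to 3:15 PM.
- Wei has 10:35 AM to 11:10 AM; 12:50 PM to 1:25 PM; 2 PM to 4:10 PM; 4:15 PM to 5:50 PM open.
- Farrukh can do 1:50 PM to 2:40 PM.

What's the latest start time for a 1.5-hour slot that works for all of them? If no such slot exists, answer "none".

Sam ∩ Ben: 10:40-12:05, 13:55-15:15.
Sam ∩ Ben ∩ Wei: 10:40-11:10, 14:00-15:15.
Sam ∩ Ben ∩ Wei ∩ Farrukh: 14:00-14:40.
So the common availability across everyone is 14:00-14:40.
No common window is at least 90 minutes long.

none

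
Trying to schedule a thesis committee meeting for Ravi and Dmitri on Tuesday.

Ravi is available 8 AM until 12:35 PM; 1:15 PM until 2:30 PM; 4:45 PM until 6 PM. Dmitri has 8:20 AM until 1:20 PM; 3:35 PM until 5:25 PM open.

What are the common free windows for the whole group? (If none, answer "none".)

08:20-12:35, 13:15-13:20, 16:45-17:25

Ravi ∩ Dmitri: 08:20-12:35, 13:15-13:20, 16:45-17:25.
So the common availability across everyone is 08:20-12:35, 13:15-13:20, 16:45-17:25.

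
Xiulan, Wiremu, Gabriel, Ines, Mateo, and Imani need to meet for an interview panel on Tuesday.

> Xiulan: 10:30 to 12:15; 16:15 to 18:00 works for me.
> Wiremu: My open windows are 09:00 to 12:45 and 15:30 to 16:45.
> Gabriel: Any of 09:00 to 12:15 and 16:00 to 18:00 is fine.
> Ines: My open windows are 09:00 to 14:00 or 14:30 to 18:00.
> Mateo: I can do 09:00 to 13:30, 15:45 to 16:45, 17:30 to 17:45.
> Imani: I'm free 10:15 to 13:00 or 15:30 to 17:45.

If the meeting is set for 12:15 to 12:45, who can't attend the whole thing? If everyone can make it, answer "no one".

Xiulan: not fully free for 12:15-12:45. Wiremu: free for 12:15-12:45. Gabriel: not fully free for 12:15-12:45. Ines: free for 12:15-12:45. Mateo: free for 12:15-12:45. Imani: free for 12:15-12:45.

Gabriel, Xiulan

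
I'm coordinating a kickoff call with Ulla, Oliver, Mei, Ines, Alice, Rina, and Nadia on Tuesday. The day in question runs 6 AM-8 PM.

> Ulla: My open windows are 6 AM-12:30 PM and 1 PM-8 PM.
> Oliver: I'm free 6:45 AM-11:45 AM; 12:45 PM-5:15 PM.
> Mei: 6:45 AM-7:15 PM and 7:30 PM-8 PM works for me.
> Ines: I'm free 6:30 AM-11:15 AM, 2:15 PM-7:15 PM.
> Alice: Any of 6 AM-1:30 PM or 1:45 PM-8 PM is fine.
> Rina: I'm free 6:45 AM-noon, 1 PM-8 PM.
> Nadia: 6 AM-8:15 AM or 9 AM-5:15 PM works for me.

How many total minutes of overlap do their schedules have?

Ulla ∩ Oliver: 06:45-11:45, 13:00-17:15.
Ulla ∩ Oliver ∩ Mei: 06:45-11:45, 13:00-17:15.
Ulla ∩ Oliver ∩ Mei ∩ Ines: 06:45-11:15, 14:15-17:15.
Ulla ∩ Oliver ∩ Mei ∩ Ines ∩ Alice: 06:45-11:15, 14:15-17:15.
Ulla ∩ Oliver ∩ Mei ∩ Ines ∩ Alice ∩ Rina: 06:45-11:15, 14:15-17:15.
Ulla ∩ Oliver ∩ Mei ∩ Ines ∩ Alice ∩ Rina ∩ Nadia: 06:45-08:15, 09:00-11:15, 14:15-17:15.
Summing the common windows: 90 + 135 + 180 = 405 minutes.

405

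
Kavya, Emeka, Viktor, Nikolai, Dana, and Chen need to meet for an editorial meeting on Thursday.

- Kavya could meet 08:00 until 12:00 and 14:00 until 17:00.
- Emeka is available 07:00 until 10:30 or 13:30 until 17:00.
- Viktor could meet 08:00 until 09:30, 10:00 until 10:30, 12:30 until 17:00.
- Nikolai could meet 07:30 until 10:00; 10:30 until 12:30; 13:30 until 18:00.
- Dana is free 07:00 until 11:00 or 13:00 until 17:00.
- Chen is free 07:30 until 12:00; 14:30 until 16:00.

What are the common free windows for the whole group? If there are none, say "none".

Kavya ∩ Emeka: 08:00-10:30, 14:00-17:00.
Kavya ∩ Emeka ∩ Viktor: 08:00-09:30, 10:00-10:30, 14:00-17:00.
Kavya ∩ Emeka ∩ Viktor ∩ Nikolai: 08:00-09:30, 14:00-17:00.
Kavya ∩ Emeka ∩ Viktor ∩ Nikolai ∩ Dana: 08:00-09:30, 14:00-17:00.
Kavya ∩ Emeka ∩ Viktor ∩ Nikolai ∩ Dana ∩ Chen: 08:00-09:30, 14:30-16:00.

08:00-09:30, 14:30-16:00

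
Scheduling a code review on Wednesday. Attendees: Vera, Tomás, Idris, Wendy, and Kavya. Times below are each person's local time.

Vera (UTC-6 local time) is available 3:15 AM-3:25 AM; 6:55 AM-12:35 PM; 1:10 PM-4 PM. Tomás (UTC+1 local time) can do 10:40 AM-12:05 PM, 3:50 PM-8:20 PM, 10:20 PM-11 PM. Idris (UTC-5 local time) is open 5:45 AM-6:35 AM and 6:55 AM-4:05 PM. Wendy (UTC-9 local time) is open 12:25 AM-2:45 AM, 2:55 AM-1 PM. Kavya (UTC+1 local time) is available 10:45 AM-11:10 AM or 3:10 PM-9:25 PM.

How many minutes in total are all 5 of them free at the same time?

235

Vera in UTC: 09:15-09:25, 12:55-18:35, 19:10-22:00 (add 6h to convert from UTC-6).
Tomás in UTC: 09:40-11:05, 14:50-19:20, 21:20-22:00 (subtract 1h to convert from UTC+1).
Idris in UTC: 10:45-11:35, 11:55-21:05 (add 5h to convert from UTC-5).
Wendy in UTC: 09:25-11:45, 11:55-22:00 (add 9h to convert from UTC-9).
Kavya in UTC: 09:45-10:10, 14:10-20:25 (subtract 1h to convert from UTC+1).
Vera ∩ Tomás: 14:50-18:35, 19:10-19:20, 21:20-22:00.
Vera ∩ Tomás ∩ Idris: 14:50-18:35, 19:10-19:20.
Vera ∩ Tomás ∩ Idris ∩ Wendy: 14:50-18:35, 19:10-19:20.
Vera ∩ Tomás ∩ Idris ∩ Wendy ∩ Kavya: 14:50-18:35, 19:10-19:20.
Summing the common windows: 225 + 10 = 235 minutes.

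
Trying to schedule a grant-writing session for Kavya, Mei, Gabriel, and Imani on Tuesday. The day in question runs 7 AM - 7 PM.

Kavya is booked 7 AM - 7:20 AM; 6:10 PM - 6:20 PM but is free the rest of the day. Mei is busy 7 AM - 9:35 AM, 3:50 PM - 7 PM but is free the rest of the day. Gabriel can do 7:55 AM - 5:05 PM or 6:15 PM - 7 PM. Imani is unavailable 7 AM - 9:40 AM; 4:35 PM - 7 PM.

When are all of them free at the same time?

Kavya free: 07:20-18:10, 18:20-19:00 (invert busy blocks within the working day).
Mei free: 09:35-15:50 (invert busy blocks within the working day).
Gabriel free: 07:55-17:05, 18:15-19:00.
Imani free: 09:40-16:35 (invert busy blocks within the working day).
Kavya ∩ Mei: 09:35-15:50.
Kavya ∩ Mei ∩ Gabriel: 09:35-15:50.
Kavya ∩ Mei ∩ Gabriel ∩ Imani: 09:40-15:50.
Those are the intersection windows.

09:40-15:50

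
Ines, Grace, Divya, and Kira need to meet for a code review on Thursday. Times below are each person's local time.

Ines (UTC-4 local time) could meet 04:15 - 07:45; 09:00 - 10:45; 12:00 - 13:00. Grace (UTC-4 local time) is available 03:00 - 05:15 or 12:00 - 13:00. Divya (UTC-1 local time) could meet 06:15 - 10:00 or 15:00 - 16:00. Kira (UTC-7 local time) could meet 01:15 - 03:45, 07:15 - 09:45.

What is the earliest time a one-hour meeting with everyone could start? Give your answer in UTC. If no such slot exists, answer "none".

08:15

Ines in UTC: 08:15-11:45, 13:00-14:45, 16:00-17:00 (add 4h to convert from UTC-4).
Grace in UTC: 07:00-09:15, 16:00-17:00 (add 4h to convert from UTC-4).
Divya in UTC: 07:15-11:00, 16:00-17:00 (add 1h to convert from UTC-1).
Kira in UTC: 08:15-10:45, 14:15-16:45 (add 7h to convert from UTC-7).
Ines ∩ Grace: 08:15-09:15, 16:00-17:00.
Ines ∩ Grace ∩ Divya: 08:15-09:15, 16:00-17:00.
Ines ∩ Grace ∩ Divya ∩ Kira: 08:15-09:15, 16:00-16:45.
The first common window of at least 60 minutes is 08:15-09:15, so the earliest start is 08:15.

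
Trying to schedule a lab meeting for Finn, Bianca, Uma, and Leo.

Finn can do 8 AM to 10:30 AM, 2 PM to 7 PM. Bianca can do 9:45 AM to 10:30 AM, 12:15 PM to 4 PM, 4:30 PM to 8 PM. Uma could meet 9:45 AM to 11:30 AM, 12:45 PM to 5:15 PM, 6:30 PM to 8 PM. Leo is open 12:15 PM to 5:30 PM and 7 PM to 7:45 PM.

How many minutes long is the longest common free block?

Finn ∩ Bianca: 09:45-10:30, 14:00-16:00, 16:30-19:00.
Finn ∩ Bianca ∩ Uma: 09:45-10:30, 14:00-16:00, 16:30-17:15, 18:30-19:00.
Finn ∩ Bianca ∩ Uma ∩ Leo: 14:00-16:00, 16:30-17:15.
The longest is 14:00-16:00 at 120 minutes.

120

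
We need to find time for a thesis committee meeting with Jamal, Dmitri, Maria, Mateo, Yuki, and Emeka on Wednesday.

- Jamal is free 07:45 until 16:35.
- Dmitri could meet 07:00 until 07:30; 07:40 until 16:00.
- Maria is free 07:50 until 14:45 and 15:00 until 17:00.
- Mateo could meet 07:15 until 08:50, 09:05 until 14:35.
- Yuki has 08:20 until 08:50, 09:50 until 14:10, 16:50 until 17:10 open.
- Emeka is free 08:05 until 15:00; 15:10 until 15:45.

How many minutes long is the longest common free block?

Jamal ∩ Dmitri: 07:45-16:00.
Jamal ∩ Dmitri ∩ Maria: 07:50-14:45, 15:00-16:00.
Jamal ∩ Dmitri ∩ Maria ∩ Mateo: 07:50-08:50, 09:05-14:35.
Jamal ∩ Dmitri ∩ Maria ∩ Mateo ∩ Yuki: 08:20-08:50, 09:50-14:10.
Jamal ∩ Dmitri ∩ Maria ∩ Mateo ∩ Yuki ∩ Emeka: 08:20-08:50, 09:50-14:10.
So the common availability across everyone is 08:20-08:50, 09:50-14:10.
The longest is 09:50-14:10 at 260 minutes.

260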